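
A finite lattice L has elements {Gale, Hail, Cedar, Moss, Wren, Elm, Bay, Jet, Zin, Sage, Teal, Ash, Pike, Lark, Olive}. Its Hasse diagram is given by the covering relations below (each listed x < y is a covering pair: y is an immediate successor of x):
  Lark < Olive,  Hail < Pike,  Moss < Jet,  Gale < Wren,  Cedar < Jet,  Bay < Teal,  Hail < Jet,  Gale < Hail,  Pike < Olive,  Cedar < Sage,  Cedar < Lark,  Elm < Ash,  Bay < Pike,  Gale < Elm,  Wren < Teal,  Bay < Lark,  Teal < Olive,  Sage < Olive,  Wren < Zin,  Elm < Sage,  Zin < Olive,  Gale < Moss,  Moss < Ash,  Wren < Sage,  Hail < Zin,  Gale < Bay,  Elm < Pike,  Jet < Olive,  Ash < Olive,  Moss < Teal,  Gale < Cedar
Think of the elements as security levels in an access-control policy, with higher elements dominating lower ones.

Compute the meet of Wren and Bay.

Gale

Common lower bounds of {Wren, Bay}: Gale.
The greatest among these is Gale.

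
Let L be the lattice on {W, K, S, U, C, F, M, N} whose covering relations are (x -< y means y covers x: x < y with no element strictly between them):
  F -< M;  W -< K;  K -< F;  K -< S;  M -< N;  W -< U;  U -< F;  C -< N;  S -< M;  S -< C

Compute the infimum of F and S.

Common lower bounds of {F, S}: K, W.
The greatest among these is K.

K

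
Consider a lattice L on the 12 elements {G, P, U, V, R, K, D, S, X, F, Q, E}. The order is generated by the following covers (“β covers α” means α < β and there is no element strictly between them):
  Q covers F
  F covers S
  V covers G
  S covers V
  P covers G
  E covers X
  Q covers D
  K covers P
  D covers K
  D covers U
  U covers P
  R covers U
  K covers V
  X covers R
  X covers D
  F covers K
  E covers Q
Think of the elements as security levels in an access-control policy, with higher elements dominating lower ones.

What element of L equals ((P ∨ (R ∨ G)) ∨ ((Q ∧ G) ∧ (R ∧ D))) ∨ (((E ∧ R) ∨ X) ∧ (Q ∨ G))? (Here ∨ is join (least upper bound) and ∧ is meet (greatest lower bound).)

X

R ∨ G = R
P ∨ R = R
Q ∧ G = G
R ∧ D = U
G ∧ U = G
R ∨ G = R
E ∧ R = R
R ∨ X = X
Q ∨ G = Q
X ∧ Q = D
R ∨ D = X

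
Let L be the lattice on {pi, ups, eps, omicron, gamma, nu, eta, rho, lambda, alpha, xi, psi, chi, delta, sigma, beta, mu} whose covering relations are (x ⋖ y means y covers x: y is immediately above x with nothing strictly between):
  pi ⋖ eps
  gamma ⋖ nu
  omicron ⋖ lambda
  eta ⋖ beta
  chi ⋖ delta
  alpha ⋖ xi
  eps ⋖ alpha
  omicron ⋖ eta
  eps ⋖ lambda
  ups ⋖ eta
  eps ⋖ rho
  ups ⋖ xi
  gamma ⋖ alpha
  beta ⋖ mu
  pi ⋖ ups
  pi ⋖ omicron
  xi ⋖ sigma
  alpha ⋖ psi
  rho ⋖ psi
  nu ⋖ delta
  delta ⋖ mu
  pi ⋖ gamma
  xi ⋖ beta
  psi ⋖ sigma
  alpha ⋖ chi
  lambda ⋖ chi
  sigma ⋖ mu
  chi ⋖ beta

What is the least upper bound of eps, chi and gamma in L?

Common upper bounds of {eps, chi, gamma}: beta, chi, delta, mu.
The least among these is chi.

chi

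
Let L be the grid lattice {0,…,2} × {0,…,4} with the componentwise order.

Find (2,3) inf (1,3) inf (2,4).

(1,3)

In a product of chains, the meet is componentwise min, giving (1,3).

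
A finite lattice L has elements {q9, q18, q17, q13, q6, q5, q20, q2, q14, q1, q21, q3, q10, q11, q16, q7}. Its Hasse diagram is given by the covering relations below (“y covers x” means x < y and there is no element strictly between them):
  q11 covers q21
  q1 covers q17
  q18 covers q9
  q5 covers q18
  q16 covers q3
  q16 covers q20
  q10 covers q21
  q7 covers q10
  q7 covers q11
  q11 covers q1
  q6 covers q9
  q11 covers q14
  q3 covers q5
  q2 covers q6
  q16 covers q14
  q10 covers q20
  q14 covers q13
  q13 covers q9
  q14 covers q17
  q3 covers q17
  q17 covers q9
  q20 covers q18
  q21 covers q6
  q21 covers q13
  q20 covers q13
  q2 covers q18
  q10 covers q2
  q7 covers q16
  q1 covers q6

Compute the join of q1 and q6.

Common upper bounds of {q1, q6}: q1, q11, q7.
The least among these is q1.

q1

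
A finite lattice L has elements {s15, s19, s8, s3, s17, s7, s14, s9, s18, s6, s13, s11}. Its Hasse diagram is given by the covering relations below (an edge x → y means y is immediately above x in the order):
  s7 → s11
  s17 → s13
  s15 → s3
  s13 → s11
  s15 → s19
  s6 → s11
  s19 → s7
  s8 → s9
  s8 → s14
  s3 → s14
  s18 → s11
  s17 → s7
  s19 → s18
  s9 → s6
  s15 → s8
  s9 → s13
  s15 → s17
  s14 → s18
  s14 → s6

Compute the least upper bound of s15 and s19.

Common upper bounds of {s15, s19}: s11, s18, s19, s7.
The least among these is s19.

s19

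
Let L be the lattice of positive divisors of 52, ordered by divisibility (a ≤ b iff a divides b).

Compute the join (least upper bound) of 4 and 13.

In the divisibility order, the join is the least common multiple: lcm(4, 13) = 52.

52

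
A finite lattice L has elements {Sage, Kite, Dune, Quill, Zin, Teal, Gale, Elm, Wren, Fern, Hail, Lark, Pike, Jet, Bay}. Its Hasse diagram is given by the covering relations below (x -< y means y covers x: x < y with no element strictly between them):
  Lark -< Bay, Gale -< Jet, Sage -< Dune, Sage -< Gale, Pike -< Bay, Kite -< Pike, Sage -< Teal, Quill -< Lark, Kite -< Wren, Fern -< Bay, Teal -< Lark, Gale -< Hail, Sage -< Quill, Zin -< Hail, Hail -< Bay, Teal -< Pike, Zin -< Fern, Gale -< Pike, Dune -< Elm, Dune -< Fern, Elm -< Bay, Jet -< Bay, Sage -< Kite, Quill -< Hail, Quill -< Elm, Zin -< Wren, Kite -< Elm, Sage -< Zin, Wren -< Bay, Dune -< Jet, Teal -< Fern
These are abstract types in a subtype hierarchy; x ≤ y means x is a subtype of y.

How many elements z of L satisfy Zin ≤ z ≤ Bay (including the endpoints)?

5

The interval [Zin, Bay] = {Bay, Fern, Hail, Wren, Zin}, which has 5 elements.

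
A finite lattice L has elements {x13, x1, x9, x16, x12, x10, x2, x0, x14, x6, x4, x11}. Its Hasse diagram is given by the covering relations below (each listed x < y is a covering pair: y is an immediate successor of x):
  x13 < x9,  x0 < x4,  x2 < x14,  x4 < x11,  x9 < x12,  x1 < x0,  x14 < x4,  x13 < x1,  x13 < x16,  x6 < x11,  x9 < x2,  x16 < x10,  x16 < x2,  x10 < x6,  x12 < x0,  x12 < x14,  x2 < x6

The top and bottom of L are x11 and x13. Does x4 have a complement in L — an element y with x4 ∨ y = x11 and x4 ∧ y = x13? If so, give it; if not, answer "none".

none

For every candidate y, either x4 ∨ y ≠ x11 or x4 ∧ y ≠ x13; no complement exists.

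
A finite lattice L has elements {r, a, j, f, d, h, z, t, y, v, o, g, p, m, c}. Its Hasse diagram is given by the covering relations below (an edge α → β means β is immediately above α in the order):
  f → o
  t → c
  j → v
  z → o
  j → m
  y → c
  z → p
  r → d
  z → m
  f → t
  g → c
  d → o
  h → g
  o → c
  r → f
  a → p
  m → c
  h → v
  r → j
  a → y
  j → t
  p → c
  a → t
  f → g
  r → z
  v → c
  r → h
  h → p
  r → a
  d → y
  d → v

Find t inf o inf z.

Common lower bounds of {t, o, z}: r.
The greatest among these is r.

r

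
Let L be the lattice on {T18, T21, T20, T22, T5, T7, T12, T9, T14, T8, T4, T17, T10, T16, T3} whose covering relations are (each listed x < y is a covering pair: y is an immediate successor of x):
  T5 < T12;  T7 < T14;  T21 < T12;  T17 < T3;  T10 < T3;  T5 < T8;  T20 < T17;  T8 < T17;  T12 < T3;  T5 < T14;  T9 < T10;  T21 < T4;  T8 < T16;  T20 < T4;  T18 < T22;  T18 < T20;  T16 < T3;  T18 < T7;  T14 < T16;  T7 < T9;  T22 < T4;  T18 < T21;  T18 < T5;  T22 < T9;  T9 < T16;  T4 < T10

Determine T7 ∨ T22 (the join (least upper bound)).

Common upper bounds of {T7, T22}: T10, T16, T3, T9.
The least among these is T9.

T9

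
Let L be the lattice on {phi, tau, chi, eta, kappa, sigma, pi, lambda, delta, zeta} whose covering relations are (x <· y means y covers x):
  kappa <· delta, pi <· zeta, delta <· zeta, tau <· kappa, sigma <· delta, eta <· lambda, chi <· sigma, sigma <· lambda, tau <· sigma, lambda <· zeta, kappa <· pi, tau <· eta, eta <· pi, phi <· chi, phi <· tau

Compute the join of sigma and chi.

sigma

Common upper bounds of {sigma, chi}: delta, lambda, sigma, zeta.
The least among these is sigma.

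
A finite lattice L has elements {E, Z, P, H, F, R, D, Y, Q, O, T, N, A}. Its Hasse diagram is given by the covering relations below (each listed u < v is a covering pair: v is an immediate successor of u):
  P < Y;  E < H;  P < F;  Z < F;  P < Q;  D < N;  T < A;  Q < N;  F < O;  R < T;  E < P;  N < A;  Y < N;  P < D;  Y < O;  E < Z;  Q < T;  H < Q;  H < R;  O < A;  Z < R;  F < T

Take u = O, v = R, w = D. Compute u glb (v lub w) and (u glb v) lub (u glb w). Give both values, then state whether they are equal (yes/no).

O; F; no

v lub w = A, so u glb (v lub w) = O glb A = O.
u glb v = Z and u glb w = P, so (u glb v) lub (u glb w) = Z lub P = F.
Equal: no.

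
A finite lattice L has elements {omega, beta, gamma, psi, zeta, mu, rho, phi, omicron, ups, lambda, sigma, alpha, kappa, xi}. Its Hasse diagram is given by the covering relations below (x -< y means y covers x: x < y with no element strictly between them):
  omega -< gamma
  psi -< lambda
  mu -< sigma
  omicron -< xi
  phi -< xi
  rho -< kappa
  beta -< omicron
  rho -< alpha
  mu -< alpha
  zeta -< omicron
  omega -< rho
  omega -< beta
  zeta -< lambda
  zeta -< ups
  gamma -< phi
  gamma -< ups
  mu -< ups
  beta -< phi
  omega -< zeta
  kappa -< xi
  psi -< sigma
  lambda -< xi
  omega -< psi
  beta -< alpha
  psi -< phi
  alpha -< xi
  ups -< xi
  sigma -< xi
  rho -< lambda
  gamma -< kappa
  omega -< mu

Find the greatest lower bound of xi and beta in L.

Common lower bounds of {xi, beta}: beta, omega.
The greatest among these is beta.

beta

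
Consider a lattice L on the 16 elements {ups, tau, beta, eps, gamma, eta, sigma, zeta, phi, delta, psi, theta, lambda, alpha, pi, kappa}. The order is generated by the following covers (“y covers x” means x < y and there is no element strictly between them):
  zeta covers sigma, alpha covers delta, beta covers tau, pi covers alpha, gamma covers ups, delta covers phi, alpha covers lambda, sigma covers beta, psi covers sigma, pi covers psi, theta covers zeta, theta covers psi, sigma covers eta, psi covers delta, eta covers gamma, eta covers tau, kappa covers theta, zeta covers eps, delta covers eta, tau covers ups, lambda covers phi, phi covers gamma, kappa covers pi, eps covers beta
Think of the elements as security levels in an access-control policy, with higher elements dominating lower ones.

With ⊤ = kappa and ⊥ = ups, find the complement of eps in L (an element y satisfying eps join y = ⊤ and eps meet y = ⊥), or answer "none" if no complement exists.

lambda

Need y with eps ∨ y = kappa and eps ∧ y = ups.
Checking each element gives: lambda.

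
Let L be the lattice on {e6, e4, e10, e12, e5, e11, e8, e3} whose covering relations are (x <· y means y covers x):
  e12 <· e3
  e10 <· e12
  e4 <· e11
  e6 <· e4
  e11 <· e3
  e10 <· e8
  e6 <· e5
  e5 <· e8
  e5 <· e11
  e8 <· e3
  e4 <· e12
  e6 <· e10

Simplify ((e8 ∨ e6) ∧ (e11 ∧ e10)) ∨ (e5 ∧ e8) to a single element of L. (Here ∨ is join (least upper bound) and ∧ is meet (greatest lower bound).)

e5

e8 ∨ e6 = e8
e11 ∧ e10 = e6
e8 ∧ e6 = e6
e5 ∧ e8 = e5
e6 ∨ e5 = e5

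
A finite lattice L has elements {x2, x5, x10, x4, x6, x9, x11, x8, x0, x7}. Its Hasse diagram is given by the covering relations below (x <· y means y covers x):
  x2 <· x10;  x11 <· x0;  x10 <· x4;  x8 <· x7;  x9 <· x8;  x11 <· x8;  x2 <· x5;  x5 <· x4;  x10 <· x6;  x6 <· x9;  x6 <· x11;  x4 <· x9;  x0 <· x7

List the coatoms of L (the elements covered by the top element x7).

x0, x8

The coatoms are exactly the elements covered by x7: x0, x8.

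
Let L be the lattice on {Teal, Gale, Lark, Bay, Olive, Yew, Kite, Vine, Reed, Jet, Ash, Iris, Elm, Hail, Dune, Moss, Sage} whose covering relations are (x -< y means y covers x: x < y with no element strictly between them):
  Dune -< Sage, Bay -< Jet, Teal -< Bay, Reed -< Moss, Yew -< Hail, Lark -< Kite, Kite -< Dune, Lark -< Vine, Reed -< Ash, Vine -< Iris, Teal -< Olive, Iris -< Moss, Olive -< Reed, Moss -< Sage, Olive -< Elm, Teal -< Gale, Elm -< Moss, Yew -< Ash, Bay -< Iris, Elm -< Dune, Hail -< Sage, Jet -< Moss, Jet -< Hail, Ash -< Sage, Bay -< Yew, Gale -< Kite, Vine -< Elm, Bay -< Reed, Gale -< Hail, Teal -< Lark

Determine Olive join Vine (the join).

Elm

Common upper bounds of {Olive, Vine}: Dune, Elm, Moss, Sage.
The least among these is Elm.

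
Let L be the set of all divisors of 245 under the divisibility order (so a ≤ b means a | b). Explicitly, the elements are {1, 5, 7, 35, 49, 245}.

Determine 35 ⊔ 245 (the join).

In the divisibility order, the join is the least common multiple: lcm(35, 245) = 245.

245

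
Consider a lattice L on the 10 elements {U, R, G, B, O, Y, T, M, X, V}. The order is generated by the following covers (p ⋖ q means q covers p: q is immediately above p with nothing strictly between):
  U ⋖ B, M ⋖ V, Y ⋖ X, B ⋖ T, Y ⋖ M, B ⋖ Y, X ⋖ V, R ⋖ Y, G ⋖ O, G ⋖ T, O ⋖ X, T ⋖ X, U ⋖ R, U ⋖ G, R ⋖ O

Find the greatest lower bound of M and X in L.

Common lower bounds of {M, X}: B, R, U, Y.
The greatest among these is Y.

Y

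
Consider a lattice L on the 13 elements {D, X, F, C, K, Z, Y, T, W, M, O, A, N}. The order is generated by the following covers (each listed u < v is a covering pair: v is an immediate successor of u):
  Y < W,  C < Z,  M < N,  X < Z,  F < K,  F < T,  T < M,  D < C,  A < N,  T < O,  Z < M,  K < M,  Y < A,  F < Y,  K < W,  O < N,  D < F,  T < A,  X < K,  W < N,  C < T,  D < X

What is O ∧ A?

T

Common lower bounds of {O, A}: C, D, F, T.
The greatest among these is T.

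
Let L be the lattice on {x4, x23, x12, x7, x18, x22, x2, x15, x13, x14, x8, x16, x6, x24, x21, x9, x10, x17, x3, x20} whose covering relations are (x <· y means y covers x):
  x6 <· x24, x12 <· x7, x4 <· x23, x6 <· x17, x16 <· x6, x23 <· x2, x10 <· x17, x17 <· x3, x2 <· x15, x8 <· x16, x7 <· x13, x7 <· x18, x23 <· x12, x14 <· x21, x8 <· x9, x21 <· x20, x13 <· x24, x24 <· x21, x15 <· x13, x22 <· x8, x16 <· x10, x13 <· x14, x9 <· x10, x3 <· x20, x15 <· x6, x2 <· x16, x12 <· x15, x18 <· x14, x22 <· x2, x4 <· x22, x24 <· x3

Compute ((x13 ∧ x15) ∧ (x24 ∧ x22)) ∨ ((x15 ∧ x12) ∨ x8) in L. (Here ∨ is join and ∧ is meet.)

x13 ∧ x15 = x15
x24 ∧ x22 = x22
x15 ∧ x22 = x22
x15 ∧ x12 = x12
x12 ∨ x8 = x6
x22 ∨ x6 = x6

x6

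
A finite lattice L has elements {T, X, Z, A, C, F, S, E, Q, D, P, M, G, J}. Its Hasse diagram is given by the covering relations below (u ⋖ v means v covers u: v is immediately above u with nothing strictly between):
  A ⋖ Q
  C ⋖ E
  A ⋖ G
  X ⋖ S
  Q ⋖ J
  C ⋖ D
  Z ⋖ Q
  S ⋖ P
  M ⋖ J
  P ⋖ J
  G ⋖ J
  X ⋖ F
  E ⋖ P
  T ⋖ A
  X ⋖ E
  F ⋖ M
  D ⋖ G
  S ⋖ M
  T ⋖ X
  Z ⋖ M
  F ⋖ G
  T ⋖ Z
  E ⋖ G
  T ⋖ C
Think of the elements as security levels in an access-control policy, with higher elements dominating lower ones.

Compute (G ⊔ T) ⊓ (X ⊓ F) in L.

X

G ∨ T = G
X ∧ F = X
G ∧ X = X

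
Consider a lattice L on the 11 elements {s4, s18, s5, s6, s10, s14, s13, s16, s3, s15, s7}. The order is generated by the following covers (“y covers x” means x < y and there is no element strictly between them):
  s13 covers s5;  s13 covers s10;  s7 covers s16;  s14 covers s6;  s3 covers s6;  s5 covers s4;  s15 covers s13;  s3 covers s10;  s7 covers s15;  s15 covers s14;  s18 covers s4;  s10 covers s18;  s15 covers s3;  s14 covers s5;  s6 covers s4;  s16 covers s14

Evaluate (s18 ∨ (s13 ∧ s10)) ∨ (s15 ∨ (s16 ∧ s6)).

s15

s13 ∧ s10 = s10
s18 ∨ s10 = s10
s16 ∧ s6 = s6
s15 ∨ s6 = s15
s10 ∨ s15 = s15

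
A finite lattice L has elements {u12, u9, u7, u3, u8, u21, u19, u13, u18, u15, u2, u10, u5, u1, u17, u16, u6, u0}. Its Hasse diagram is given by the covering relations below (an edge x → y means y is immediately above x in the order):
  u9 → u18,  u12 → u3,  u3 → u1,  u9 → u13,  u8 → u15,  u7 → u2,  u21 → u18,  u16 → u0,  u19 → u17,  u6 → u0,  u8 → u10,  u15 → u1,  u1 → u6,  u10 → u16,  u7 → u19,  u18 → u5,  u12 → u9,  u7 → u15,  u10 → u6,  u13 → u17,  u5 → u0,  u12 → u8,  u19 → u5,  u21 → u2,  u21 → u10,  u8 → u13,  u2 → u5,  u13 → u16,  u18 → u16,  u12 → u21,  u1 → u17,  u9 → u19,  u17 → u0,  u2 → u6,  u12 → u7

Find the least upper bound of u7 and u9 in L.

Common upper bounds of {u7, u9}: u0, u17, u19, u5.
The least among these is u19.

u19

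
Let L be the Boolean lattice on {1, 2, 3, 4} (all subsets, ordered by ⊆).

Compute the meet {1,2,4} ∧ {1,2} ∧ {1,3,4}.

{1}

Under ⊆, meet is intersection: {1,2,4} ∩ {1,2} ∩ {1,3,4} = {1}.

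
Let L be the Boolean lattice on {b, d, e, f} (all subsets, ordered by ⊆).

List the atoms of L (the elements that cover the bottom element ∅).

{b}, {d}, {e}, {f}

The atoms are exactly the elements that cover ∅: {b}, {d}, {e}, {f}.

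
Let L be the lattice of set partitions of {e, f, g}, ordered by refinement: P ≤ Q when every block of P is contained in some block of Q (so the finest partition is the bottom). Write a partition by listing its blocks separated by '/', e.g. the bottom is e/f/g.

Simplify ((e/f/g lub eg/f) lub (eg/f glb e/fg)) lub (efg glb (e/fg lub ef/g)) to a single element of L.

efg

e/f/g ∨ eg/f = eg/f
eg/f ∧ e/fg = e/f/g
eg/f ∨ e/f/g = eg/f
e/fg ∨ ef/g = efg
efg ∧ efg = efg
eg/f ∨ efg = efg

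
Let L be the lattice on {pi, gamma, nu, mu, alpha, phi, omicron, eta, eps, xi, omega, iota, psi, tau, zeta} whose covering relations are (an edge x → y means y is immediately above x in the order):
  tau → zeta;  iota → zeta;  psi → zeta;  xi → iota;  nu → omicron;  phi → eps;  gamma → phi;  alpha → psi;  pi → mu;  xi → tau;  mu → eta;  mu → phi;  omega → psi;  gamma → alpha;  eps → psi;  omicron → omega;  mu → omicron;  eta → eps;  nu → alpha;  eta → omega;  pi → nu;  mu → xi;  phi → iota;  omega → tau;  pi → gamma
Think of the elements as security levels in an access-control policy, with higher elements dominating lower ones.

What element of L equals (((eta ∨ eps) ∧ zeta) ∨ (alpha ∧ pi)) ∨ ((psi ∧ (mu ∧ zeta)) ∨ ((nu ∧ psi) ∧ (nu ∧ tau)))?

eta ∨ eps = eps
eps ∧ zeta = eps
alpha ∧ pi = pi
eps ∨ pi = eps
mu ∧ zeta = mu
psi ∧ mu = mu
nu ∧ psi = nu
nu ∧ tau = nu
nu ∧ nu = nu
mu ∨ nu = omicron
eps ∨ omicron = psi

psi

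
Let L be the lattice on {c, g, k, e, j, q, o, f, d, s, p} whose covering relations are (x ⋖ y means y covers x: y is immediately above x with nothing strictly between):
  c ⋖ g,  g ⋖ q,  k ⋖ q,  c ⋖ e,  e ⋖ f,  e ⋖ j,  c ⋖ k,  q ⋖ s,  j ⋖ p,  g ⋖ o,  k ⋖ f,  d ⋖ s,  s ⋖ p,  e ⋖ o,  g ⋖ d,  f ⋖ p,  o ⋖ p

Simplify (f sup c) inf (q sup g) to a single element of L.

f ∨ c = f
q ∨ g = q
f ∧ q = k

k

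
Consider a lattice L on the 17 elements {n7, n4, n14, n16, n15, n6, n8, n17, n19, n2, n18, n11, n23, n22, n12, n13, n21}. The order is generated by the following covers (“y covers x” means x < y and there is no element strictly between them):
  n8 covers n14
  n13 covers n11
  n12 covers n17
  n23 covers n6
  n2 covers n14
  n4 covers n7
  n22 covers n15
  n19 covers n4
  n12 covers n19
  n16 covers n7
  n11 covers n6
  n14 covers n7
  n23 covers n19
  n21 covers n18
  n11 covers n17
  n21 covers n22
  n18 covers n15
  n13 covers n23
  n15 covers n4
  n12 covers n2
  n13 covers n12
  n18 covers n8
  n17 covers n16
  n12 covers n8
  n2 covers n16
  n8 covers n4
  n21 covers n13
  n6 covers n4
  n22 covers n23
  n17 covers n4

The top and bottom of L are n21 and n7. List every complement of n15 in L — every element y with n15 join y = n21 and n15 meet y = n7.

Need y with n15 ∨ y = n21 and n15 ∧ y = n7.
Checking each element gives: n16, n2.

n16, n2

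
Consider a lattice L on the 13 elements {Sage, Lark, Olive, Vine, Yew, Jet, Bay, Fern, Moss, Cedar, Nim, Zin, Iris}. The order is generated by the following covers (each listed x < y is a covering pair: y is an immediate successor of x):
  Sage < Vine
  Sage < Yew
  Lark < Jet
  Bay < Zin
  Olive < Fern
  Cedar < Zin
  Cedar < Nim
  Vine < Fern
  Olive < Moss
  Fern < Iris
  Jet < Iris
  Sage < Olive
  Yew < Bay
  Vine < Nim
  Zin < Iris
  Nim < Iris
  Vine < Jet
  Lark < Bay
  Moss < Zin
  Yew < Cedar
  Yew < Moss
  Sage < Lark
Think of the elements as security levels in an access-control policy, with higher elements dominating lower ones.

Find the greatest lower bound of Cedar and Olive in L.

Common lower bounds of {Cedar, Olive}: Sage.
The greatest among these is Sage.

Sage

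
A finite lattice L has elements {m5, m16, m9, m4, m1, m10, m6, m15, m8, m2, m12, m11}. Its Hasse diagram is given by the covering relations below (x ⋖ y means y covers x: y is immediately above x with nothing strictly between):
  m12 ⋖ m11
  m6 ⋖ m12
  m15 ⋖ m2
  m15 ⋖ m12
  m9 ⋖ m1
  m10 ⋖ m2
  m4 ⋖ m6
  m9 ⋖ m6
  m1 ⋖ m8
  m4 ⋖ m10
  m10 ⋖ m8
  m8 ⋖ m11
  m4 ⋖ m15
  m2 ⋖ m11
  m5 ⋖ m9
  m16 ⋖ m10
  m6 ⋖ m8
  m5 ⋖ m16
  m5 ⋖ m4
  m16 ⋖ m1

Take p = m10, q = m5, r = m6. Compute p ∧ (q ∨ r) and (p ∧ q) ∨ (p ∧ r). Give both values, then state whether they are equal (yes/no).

m4; m4; yes

q ∨ r = m6, so p ∧ (q ∨ r) = m10 ∧ m6 = m4.
p ∧ q = m5 and p ∧ r = m4, so (p ∧ q) ∨ (p ∧ r) = m5 ∨ m4 = m4.
Equal: yes.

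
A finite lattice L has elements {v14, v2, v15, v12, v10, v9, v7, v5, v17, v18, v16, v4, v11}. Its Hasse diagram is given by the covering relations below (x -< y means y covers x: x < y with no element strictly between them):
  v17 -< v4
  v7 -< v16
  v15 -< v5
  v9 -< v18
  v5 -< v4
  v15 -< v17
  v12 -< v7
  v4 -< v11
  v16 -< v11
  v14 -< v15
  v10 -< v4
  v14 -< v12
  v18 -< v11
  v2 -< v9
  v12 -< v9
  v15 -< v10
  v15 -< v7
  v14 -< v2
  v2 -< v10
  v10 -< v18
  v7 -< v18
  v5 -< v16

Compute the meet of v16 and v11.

Common lower bounds of {v16, v11}: v12, v14, v15, v16, v5, v7.
The greatest among these is v16.

v16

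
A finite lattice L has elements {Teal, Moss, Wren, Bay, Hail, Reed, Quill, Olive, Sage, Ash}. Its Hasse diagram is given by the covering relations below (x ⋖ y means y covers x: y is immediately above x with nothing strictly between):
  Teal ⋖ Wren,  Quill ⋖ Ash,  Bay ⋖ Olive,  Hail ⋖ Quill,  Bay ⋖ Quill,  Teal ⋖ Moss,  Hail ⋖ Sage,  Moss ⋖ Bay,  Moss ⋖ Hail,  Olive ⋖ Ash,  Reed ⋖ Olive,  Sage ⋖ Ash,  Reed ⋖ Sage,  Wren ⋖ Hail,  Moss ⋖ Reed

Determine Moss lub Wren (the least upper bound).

Hail

Common upper bounds of {Moss, Wren}: Ash, Hail, Quill, Sage.
The least among these is Hail.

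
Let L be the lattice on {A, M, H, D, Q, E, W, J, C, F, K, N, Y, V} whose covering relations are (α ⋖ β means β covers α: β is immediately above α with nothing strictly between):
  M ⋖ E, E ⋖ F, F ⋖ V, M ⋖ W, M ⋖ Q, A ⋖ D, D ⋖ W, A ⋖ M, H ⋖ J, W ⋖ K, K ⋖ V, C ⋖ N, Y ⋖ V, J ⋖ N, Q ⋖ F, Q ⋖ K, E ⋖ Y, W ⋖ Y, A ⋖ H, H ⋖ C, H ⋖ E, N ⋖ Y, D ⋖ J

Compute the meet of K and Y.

W

Common lower bounds of {K, Y}: A, D, M, W.
The greatest among these is W.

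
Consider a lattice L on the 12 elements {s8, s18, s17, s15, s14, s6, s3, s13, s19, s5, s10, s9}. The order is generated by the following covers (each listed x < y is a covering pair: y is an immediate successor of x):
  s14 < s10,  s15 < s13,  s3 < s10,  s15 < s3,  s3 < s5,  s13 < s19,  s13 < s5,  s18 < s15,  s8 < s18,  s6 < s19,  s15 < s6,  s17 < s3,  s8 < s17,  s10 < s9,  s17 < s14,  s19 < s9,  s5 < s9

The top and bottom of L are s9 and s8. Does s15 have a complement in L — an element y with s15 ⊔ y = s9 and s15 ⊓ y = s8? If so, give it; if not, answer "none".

For every candidate y, either s15 ∨ y ≠ s9 or s15 ∧ y ≠ s8; no complement exists.

none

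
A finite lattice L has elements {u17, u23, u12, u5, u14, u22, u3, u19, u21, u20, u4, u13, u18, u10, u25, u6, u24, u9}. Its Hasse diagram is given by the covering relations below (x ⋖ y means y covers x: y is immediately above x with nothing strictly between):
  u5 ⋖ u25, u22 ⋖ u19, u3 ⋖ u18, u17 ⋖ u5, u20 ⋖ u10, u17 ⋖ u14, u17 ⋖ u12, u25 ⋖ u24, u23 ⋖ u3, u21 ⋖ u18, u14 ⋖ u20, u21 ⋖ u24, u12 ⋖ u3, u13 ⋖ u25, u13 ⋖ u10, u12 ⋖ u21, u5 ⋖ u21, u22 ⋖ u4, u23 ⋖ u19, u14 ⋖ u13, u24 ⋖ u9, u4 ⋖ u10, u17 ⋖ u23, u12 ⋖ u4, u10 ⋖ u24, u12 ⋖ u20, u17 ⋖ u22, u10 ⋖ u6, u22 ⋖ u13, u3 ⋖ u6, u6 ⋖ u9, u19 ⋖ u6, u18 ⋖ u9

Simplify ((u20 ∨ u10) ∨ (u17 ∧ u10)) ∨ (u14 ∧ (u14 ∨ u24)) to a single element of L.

u10

u20 ∨ u10 = u10
u17 ∧ u10 = u17
u10 ∨ u17 = u10
u14 ∨ u24 = u24
u14 ∧ u24 = u14
u10 ∨ u14 = u10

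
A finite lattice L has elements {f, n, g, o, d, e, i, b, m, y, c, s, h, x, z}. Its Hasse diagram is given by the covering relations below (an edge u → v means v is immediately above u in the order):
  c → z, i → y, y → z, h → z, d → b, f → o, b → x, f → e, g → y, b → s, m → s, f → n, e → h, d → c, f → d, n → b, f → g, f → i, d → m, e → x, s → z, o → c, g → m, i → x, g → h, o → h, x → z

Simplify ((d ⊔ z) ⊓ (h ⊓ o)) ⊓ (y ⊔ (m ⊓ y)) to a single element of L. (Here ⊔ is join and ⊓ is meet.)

f

d ∨ z = z
h ∧ o = o
z ∧ o = o
m ∧ y = g
y ∨ g = y
o ∧ y = f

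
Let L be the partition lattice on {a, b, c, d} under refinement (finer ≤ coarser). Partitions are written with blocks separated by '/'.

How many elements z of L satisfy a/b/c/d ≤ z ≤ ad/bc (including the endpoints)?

4

The interval [a/b/c/d, ad/bc] = {a/b/c/d, a/bc/d, ad/b/c, ad/bc}, which has 4 elements.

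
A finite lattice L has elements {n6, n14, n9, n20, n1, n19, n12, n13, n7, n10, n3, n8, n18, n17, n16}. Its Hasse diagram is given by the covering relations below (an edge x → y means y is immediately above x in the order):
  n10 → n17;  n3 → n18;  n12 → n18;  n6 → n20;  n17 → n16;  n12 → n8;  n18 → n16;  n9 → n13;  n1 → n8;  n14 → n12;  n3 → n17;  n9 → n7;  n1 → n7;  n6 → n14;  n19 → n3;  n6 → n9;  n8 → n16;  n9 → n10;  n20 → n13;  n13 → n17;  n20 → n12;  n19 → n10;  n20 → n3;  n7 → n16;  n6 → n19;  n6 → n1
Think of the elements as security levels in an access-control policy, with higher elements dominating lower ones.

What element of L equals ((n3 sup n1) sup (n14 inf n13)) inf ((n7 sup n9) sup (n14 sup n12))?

n16

n3 ∨ n1 = n16
n14 ∧ n13 = n6
n16 ∨ n6 = n16
n7 ∨ n9 = n7
n14 ∨ n12 = n12
n7 ∨ n12 = n16
n16 ∧ n16 = n16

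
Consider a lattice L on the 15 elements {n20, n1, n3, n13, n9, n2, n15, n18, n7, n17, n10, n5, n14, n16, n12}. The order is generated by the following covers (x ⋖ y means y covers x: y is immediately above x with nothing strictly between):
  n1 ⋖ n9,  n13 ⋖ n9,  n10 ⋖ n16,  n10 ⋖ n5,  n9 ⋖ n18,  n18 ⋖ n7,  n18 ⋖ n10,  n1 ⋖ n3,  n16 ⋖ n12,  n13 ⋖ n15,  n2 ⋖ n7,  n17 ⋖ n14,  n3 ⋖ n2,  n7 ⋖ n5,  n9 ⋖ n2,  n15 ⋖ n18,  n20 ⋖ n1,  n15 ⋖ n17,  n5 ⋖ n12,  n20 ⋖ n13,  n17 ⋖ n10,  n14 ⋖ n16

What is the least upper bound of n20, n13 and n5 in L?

Common upper bounds of {n20, n13, n5}: n12, n5.
The least among these is n5.

n5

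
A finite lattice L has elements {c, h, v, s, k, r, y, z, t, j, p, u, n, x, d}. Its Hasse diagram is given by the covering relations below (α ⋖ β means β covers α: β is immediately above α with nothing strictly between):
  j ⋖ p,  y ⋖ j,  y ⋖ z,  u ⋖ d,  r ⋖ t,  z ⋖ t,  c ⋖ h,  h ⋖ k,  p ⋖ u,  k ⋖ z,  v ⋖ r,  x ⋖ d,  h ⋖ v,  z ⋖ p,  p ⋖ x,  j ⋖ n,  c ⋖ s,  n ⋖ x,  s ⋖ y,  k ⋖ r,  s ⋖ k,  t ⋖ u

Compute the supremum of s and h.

k

Common upper bounds of {s, h}: d, k, p, r, t, u, x, z.
The least among these is k.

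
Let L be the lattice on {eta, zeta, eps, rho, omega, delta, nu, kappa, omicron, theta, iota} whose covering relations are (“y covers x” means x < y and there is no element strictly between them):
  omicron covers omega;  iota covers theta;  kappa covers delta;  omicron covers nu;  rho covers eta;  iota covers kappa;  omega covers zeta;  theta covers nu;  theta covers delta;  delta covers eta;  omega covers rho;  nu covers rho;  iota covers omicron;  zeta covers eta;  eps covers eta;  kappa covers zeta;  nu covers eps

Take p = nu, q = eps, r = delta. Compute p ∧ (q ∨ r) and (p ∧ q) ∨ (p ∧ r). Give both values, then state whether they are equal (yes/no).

q ∨ r = theta, so p ∧ (q ∨ r) = nu ∧ theta = nu.
p ∧ q = eps and p ∧ r = eta, so (p ∧ q) ∨ (p ∧ r) = eps ∨ eta = eps.
Equal: no.

nu; eps; no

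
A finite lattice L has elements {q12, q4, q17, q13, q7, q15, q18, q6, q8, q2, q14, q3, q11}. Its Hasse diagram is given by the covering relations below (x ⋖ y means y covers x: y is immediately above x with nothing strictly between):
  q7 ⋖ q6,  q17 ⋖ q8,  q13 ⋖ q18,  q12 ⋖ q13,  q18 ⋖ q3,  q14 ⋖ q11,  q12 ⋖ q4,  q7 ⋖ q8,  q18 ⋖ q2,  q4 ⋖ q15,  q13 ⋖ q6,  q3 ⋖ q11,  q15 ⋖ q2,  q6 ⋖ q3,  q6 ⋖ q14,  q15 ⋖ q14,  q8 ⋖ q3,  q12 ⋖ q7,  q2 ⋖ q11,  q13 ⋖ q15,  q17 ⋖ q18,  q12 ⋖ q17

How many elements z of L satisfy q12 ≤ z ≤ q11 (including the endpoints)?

The interval [q12, q11] = {q11, q12, q13, q14, q15, q17, q18, q2, q3, q4, q6, q7, q8}, which has 13 elements.

13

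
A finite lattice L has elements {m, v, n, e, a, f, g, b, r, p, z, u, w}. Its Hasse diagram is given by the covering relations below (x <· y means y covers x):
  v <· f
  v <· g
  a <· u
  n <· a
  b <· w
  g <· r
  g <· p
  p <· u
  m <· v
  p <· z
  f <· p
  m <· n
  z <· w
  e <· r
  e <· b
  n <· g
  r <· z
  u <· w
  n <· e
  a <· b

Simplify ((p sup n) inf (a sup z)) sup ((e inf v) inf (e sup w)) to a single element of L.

p

p ∨ n = p
a ∨ z = w
p ∧ w = p
e ∧ v = m
e ∨ w = w
m ∧ w = m
p ∨ m = p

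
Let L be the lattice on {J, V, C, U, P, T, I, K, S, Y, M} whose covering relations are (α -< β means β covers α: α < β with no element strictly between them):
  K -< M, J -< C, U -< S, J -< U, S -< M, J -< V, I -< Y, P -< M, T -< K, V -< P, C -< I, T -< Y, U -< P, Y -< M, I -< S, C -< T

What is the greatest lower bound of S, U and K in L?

J

Common lower bounds of {S, U, K}: J.
The greatest among these is J.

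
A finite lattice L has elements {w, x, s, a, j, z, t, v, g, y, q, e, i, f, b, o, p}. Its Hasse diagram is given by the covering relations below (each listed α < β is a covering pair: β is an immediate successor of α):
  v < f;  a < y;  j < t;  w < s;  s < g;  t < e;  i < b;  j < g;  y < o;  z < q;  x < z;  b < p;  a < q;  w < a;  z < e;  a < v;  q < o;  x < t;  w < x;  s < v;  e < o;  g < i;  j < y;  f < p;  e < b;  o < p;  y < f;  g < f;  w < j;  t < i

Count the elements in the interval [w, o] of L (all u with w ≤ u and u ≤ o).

The interval [w, o] = {a, e, j, o, q, t, w, x, y, z}, which has 10 elements.

10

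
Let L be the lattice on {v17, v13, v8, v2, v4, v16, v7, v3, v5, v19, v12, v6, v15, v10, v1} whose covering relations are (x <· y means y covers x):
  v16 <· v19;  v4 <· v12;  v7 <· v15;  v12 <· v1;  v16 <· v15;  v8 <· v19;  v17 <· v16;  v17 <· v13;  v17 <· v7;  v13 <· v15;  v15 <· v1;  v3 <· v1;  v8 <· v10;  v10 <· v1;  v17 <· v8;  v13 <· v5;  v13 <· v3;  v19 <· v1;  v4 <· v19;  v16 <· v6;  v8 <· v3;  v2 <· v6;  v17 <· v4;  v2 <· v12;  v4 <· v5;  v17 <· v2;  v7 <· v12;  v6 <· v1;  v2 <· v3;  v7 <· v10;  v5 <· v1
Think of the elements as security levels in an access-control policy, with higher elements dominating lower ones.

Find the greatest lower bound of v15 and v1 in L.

Common lower bounds of {v15, v1}: v13, v15, v16, v17, v7.
The greatest among these is v15.

v15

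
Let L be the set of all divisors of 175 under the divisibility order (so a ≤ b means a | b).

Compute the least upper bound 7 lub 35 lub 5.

In the divisibility order, the join is the least common multiple: lcm(7, 35, 5) = 35.

35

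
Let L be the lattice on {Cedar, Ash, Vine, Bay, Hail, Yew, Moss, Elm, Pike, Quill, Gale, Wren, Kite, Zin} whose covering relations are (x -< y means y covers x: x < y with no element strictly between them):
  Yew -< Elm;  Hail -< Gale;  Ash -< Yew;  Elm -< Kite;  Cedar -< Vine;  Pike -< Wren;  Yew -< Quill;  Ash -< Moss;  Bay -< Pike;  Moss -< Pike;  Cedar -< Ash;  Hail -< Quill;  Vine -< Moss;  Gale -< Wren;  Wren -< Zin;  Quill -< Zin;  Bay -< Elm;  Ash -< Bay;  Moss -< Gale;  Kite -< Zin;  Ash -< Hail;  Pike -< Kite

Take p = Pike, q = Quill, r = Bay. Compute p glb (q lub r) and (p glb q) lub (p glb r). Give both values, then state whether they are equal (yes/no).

q lub r = Zin, so p glb (q lub r) = Pike glb Zin = Pike.
p glb q = Ash and p glb r = Bay, so (p glb q) lub (p glb r) = Ash lub Bay = Bay.
Equal: no.

Pike; Bay; no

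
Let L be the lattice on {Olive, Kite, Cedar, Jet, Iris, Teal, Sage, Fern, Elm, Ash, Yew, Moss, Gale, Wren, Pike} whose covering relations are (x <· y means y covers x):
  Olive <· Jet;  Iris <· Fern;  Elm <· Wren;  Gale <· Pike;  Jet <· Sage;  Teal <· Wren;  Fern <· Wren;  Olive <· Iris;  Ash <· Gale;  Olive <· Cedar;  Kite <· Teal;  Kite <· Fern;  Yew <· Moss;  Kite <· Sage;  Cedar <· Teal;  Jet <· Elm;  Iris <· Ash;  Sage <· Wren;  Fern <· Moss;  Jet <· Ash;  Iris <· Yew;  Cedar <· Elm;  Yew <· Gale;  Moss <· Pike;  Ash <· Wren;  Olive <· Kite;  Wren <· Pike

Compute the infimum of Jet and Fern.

Olive

Common lower bounds of {Jet, Fern}: Olive.
The greatest among these is Olive.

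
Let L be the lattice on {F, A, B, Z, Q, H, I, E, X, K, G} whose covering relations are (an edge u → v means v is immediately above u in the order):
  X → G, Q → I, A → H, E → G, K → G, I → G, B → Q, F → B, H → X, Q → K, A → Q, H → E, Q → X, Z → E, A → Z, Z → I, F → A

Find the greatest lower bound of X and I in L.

Common lower bounds of {X, I}: A, B, F, Q.
The greatest among these is Q.

Q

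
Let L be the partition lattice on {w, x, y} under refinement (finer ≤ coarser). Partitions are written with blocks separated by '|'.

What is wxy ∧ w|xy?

w|xy

The meet (common refinement) of wxy and w|xy intersects blocks pairwise, giving w|xy.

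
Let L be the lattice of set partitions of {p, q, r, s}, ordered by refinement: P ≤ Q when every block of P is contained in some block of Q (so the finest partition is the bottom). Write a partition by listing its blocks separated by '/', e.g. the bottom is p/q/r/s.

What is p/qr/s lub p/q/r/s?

The join of p/qr/s and p/q/r/s merges any blocks that overlap across the partitions, giving p/qr/s.

p/qr/s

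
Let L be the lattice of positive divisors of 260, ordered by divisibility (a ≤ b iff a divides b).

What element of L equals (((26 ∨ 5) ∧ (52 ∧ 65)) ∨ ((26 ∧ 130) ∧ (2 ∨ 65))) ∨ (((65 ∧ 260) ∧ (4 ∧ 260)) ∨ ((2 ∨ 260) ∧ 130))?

26 ∨ 5 = 130
52 ∧ 65 = 13
130 ∧ 13 = 13
26 ∧ 130 = 26
2 ∨ 65 = 130
26 ∧ 130 = 26
13 ∨ 26 = 26
65 ∧ 260 = 65
4 ∧ 260 = 4
65 ∧ 4 = 1
2 ∨ 260 = 260
260 ∧ 130 = 130
1 ∨ 130 = 130
26 ∨ 130 = 130

130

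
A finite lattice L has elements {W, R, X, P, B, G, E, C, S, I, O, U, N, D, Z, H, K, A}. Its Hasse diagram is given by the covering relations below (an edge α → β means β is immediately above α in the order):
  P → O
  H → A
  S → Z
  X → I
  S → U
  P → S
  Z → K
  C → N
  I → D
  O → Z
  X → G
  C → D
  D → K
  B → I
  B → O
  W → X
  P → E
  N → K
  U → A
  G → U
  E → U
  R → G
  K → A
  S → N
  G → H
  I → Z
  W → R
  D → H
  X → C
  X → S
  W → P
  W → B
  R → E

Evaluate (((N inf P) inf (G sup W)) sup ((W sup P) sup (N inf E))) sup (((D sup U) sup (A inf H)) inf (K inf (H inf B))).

O

N ∧ P = P
G ∨ W = G
P ∧ G = W
W ∨ P = P
N ∧ E = P
P ∨ P = P
W ∨ P = P
D ∨ U = A
A ∧ H = H
A ∨ H = A
H ∧ B = B
K ∧ B = B
A ∧ B = B
P ∨ B = O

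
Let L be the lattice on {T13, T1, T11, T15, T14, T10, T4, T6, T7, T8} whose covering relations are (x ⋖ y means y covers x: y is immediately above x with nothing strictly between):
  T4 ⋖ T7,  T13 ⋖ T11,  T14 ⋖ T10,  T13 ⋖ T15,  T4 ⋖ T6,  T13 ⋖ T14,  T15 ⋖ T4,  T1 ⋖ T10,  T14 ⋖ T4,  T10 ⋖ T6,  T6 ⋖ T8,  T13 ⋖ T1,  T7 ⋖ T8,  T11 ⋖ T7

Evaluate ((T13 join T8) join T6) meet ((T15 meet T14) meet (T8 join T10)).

T13

T13 ∨ T8 = T8
T8 ∨ T6 = T8
T15 ∧ T14 = T13
T8 ∨ T10 = T8
T13 ∧ T8 = T13
T8 ∧ T13 = T13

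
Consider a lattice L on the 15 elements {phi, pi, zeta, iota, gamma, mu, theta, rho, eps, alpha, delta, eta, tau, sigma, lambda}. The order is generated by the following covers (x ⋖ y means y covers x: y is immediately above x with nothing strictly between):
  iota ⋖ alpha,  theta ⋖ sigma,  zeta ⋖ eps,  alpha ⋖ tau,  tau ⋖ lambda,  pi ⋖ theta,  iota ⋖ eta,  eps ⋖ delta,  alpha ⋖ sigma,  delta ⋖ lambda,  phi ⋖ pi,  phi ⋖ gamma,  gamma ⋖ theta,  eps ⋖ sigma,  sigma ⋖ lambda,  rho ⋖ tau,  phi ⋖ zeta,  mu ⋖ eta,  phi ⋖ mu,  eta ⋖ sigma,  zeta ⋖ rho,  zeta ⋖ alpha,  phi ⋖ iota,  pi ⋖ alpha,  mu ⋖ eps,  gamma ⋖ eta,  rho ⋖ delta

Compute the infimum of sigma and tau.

Common lower bounds of {sigma, tau}: alpha, iota, phi, pi, zeta.
The greatest among these is alpha.

alpha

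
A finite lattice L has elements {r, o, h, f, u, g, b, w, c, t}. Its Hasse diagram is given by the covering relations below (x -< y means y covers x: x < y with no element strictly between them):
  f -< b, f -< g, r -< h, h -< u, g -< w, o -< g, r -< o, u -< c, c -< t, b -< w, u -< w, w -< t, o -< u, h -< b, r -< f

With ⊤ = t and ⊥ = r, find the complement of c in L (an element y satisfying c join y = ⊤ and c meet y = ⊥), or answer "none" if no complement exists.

f

Need y with c ∨ y = t and c ∧ y = r.
Checking each element gives: f.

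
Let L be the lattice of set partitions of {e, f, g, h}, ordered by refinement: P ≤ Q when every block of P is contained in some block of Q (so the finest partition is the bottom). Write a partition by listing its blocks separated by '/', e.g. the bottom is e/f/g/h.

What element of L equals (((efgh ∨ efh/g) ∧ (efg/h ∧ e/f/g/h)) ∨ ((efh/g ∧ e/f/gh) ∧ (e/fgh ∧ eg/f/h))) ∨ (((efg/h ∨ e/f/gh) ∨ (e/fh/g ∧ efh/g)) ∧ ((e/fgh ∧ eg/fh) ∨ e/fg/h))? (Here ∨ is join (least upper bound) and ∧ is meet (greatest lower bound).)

e/fgh

efgh ∨ efh/g = efgh
efg/h ∧ e/f/g/h = e/f/g/h
efgh ∧ e/f/g/h = e/f/g/h
efh/g ∧ e/f/gh = e/f/g/h
e/fgh ∧ eg/f/h = e/f/g/h
e/f/g/h ∧ e/f/g/h = e/f/g/h
e/f/g/h ∨ e/f/g/h = e/f/g/h
efg/h ∨ e/f/gh = efgh
e/fh/g ∧ efh/g = e/fh/g
efgh ∨ e/fh/g = efgh
e/fgh ∧ eg/fh = e/fh/g
e/fh/g ∨ e/fg/h = e/fgh
efgh ∧ e/fgh = e/fgh
e/f/g/h ∨ e/fgh = e/fgh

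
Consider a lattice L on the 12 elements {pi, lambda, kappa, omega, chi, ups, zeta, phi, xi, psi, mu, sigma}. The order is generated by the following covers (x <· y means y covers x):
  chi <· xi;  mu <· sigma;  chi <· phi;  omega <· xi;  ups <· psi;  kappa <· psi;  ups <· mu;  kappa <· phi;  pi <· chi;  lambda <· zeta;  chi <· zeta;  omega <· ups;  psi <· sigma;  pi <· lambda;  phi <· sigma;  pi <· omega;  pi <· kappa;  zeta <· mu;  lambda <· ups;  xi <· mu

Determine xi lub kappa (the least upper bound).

Common upper bounds of {xi, kappa}: sigma.
The least among these is sigma.

sigma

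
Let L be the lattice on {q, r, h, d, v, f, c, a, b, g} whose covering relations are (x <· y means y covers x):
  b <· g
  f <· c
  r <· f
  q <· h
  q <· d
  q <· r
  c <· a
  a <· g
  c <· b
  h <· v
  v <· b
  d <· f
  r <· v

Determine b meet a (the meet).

Common lower bounds of {b, a}: c, d, f, q, r.
The greatest among these is c.

c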